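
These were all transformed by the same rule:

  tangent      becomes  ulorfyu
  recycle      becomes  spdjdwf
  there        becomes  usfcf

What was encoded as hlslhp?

It's a Vigenère-style cipher with numeric key [1,11]: position i shifts by key[i mod 2].
Undoing it on hlslhp: h−1=g, l−11=a, s−1=r, l−11=a, h−1=g, p−11=e.

garage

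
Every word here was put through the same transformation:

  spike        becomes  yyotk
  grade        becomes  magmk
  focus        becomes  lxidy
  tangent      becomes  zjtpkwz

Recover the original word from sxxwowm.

Shifts by position in spike: pos 0: s→y (+6), pos 1: p→y (+9), pos 2: i→o (+6), pos 3: k→t (+9) — repeating every 2. A repeating key of period 2 is used — shifts +6, +9 over and over.
Undoing it on sxxwowm: s−6=m, x−9=o, x−6=r, w−9=n, o−6=i, w−9=n, m−6=g.

morning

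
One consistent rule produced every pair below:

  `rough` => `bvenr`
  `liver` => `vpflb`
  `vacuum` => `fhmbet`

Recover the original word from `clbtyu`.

Shifts by position in rough: pos 0: r→b (+10), pos 1: o→v (+7), pos 2: u→e (+10), pos 3: g→n (+7) — repeating every 2. A repeating key of period 2 is used — shifts +10, +7 over and over.
Decoding clbtyu: c−10=s, l−7=e, b−10=r, t−7=m, y−10=o, u−7=n.

sermon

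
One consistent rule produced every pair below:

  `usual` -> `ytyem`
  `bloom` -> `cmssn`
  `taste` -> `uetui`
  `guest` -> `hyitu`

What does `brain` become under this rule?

The shift depends on letter class: consonant s→t is +1, but vowel u→y is +4. The rule splits by letter class: vowels +4, consonants +1.
On brain: b(cons)+1=c, r(cons)+1=s, a(vowel)+4=e, i(vowel)+4=m, n(cons)+1=o.

csemo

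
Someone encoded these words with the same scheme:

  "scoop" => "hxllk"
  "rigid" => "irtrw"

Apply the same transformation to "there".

This is the alphabet-reversal cipher (Atbash): a becomes z, b becomes y, etc.
On there: t↔g, h↔s, e↔v, r↔i, e↔v.

gsviv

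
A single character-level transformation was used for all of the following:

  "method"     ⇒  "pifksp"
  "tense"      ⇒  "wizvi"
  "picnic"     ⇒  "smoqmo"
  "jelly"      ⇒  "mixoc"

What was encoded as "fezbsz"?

canyon

Shifts by position in method: pos 0: m→p (+3), pos 1: e→i (+4), pos 2: t→f (+12), pos 3: h→k (+3), pos 4: o→s (+4), pos 5: d→p (+12) — repeating every 3. The shifts repeat in a cycle of length 3: positions 0,1,… shift by +3, +4, +12, then the pattern repeats.
Undoing it on fezbsz: f−3=c, e−4=a, z−12=n, b−3=y, s−4=o, z−12=n.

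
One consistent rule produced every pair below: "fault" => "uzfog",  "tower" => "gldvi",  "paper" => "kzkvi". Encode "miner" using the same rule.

nrmvi

Each pair mirrors across the alphabet (f↔u, a↔z, u↔f): positions sum to 25. Letters are reflected about the middle of the alphabet (position → 25−position): Atbash.
On miner: m↔n, i↔r, n↔m, e↔v, r↔i.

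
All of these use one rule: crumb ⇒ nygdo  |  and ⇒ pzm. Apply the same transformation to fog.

The word is reversed, then every letter is shifted forward by 12.
On fog: reverse → gof; then shift: g+12=s, o+12=a, f+12=r.

sar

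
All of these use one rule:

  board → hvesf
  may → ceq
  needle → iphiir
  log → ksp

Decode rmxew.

Read the word backwards and shift each letter +4.
Reversing it on rmxew: shift back: r−4=n, m−4=i, x−4=t, e−4=a, w−4=s → nitas; then reverse → satin.

satin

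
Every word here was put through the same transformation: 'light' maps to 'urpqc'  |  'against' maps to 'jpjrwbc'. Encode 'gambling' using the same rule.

pjvkurwp

Compare letters: l→u is +9, i→r is +9, g→p is +9 — a constant shift. It's a constant shift of +9 (ROT9).
Applying it to gambling: g+9=p, a+9=j, m+9=v, b+9=k, l+9=u, i+9=r, n+9=w, g+9=p.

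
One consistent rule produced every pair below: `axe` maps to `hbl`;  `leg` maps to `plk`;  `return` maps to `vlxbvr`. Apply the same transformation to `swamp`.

wahqt

The shift depends on letter class: consonant x→b is +4, but vowel a→h is +7. Vowels shift forward by 7 and consonants shift forward by 4.
For swamp: s(cons)+4=w, w(cons)+4=a, a(vowel)+7=h, m(cons)+4=q, p(cons)+4=t.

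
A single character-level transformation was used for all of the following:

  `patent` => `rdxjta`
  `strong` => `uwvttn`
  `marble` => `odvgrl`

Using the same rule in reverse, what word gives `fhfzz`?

Letter i (0-indexed) is shifted by i+2, so successive shifts are 2, 3, 4, ….
Reversing it on fhfzz: f−2=d, h−3=e, f−4=b, z−5=u, z−6=t.

debut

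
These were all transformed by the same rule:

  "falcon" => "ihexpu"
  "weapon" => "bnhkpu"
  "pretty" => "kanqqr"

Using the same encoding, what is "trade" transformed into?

f(5)→i(8) and a(0)→h(7) fit y≡21x+7 (mod 26); the inverse of 21 mod 26 is 5. Treating letters as 0–25, the rule is x ↦ 21x + 7 (mod 26).
For trade: t(19)→21·19+7≡16=q; r(17)→21·17+7≡0=a; a(0)→21·0+7≡7=h; d(3)→21·3+7≡18=s; e(4)→21·4+7≡13=n (all mod 26).

qahsn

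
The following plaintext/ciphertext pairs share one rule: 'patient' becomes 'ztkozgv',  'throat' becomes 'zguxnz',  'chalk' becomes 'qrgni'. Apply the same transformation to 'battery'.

The output letters match the input read backwards, each shifted +6: patient reversed is tneitap. Read the word backwards and shift each letter +6.
Applying it to battery: reverse → yrettab; then shift: y+6=e, r+6=x, e+6=k, t+6=z, t+6=z, a+6=g, b+6=h.

exkzzgh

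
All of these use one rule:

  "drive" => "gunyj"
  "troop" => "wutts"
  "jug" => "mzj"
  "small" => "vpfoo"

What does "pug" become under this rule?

szj

The shift depends on letter class: consonant d→g is +3, but vowel i→n is +5. The rule splits by letter class: vowels +5, consonants +3.
For pug: p(cons)+3=s, u(vowel)+5=z, g(cons)+3=j.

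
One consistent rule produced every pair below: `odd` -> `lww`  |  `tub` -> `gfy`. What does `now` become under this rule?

Each pair mirrors across the alphabet (o↔l, d↔w, d↔w): positions sum to 25. Letters are reflected about the middle of the alphabet (position → 25−position): Atbash.
On now: n↔m, o↔l, w↔d.

mld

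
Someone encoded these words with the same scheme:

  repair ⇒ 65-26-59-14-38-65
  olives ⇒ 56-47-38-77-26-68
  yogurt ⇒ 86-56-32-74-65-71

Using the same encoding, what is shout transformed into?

68-35-56-74-71

r(#18)→65 and e(#5)→26: differences scale by 3, so n = 3·pos + 11. With a=1..z=26, the number is 3·pos + 11.
On shout: s=19→68, h=8→35, o=15→56, u=21→74, t=20→71.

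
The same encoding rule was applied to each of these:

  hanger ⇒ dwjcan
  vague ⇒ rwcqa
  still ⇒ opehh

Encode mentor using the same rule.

iajpkn

Compare letters: h→d is +22, a→w is +22, n→j is +22 — a constant shift. It's a constant shift of +22 (ROT22).
Applying it to mentor: m+22=i, e+22=a, n+22=j, t+22=p, o+22=k, r+22=n.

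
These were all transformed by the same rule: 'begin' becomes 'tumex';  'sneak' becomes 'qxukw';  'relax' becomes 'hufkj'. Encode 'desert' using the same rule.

luquhz

b(1)→t(19) and e(4)→u(20) fit y≡9x+10 (mod 26); the inverse of 9 mod 26 is 3. This is an affine cipher: with a=0,…,z=25, each position x becomes (9x+10) mod 26.
For desert: d(3)→9·3+10≡11=l; e(4)→9·4+10≡20=u; s(18)→9·18+10≡16=q; e(4)→9·4+10≡20=u; r(17)→9·17+10≡7=h; t(19)→9·19+10≡25=z (all mod 26).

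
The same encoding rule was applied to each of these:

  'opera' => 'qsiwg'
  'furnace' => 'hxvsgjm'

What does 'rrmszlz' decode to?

pointer

Letter i (0-indexed) is shifted by i+2, so successive shifts are 2, 3, 4, ….
Undoing it on rrmszlz: r−2=p, r−3=o, m−4=i, s−5=n, z−6=t, l−7=e, z−8=r.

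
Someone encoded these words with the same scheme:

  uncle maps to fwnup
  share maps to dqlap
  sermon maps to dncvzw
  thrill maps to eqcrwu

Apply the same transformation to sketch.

Shifts by position in uncle: pos 0: u→f (+11), pos 1: n→w (+9), pos 2: c→n (+11), pos 3: l→u (+9) — repeating every 2. It's a Vigenère-style cipher with numeric key [11,9]: position i shifts by key[i mod 2].
Applying it to sketch: s+11=d, k+9=t, e+11=p, t+9=c, c+11=n, h+9=q.

dtpcnq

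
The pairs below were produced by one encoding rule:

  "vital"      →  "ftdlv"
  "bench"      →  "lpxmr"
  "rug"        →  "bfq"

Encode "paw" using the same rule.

The shift depends on letter class: consonant v→f is +10, but vowel i→t is +11. The rule splits by letter class: vowels +11, consonants +10.
For paw: p(cons)+10=z, a(vowel)+11=l, w(cons)+10=g.

zlg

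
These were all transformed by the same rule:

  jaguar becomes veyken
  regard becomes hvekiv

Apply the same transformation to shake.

ioelw

Two steps: reverse the string, then apply a Caesar shift of +4.
On shake: reverse → ekahs; then shift: e+4=i, k+4=o, a+4=e, h+4=l, s+4=w.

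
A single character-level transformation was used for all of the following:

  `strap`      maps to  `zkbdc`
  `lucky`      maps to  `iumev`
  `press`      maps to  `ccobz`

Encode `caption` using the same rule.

Read the word backwards and shift each letter +10.
Applying it to caption: reverse → noitpac; then shift: n+10=x, o+10=y, i+10=s, t+10=d, p+10=z, a+10=k, c+10=m.

xysdzkm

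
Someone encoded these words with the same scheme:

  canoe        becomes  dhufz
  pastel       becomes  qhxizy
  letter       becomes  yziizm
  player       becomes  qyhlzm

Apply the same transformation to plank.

qyhun

Treating letters as 0–25, the rule is x ↦ 11x + 7 (mod 26).
For plank: p(15)→11·15+7≡16=q; l(11)→11·11+7≡24=y; a(0)→11·0+7≡7=h; n(13)→11·13+7≡20=u; k(10)→11·10+7≡13=n (all mod 26).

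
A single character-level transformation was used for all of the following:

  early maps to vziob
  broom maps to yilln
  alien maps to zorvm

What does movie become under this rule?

Each pair mirrors across the alphabet (e↔v, a↔z, r↔i): positions sum to 25. Each letter is replaced by its mirror in the alphabet: a↔z, b↔y, c↔x, and so on (the Atbash cipher).
Applying it to movie: m↔n, o↔l, v↔e, i↔r, e↔v.

nlerv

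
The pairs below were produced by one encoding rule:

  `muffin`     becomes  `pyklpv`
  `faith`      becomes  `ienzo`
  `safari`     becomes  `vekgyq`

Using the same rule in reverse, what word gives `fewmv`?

cargo

In muffin: m→p is +3, u→y is +4, f→k is +5, f→l is +6 — the shift increases by 1 each position. Each letter shifts forward by (position + 3), i.e. 3, 4, 5, … — the shift grows by one for each successive letter.
Undoing it on fewmv: f−3=c, e−4=a, w−5=r, m−6=g, v−7=o.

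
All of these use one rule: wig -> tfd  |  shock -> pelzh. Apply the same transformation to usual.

Compare letters: w→t is +23, i→f is +23, g→d is +23 — a constant shift. It's a constant shift of +23 (ROT23).
Applying it to usual: u+23=r, s+23=p, u+23=r, a+23=x, l+23=i.

rprxi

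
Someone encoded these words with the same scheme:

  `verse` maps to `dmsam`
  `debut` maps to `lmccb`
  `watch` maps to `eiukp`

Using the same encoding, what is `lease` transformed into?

tmbam

It's a Vigenère-style cipher with numeric key [8,8,1]: position i shifts by key[i mod 3].
On lease: l+8=t, e+8=m, a+1=b, s+8=a, e+8=m.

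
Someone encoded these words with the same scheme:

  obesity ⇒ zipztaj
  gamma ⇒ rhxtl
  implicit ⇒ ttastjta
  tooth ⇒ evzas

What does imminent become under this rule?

Shifts by position in obesity: pos 0: o→z (+11), pos 1: b→i (+7), pos 2: e→p (+11), pos 3: s→z (+7) — repeating every 2. The shifts repeat in a cycle of length 2: positions 0,1,… shift by +11, +7, then the pattern repeats.
For imminent: i+11=t, m+7=t, m+11=x, i+7=p, n+11=y, e+7=l, n+11=y, t+7=a.

ttxpylya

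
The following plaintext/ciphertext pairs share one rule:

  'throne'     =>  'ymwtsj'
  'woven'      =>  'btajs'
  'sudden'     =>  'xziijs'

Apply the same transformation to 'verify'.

It's a constant shift of +5 (ROT5).
For verify: v+5=a, e+5=j, r+5=w, i+5=n, f+5=k, y+5=d.

ajwnkd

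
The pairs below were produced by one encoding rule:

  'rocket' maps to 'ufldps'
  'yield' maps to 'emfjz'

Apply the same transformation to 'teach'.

Read the word backwards and shift each letter +1.
On teach: reverse → hcaet; then shift: h+1=i, c+1=d, a+1=b, e+1=f, t+1=u.

idbfu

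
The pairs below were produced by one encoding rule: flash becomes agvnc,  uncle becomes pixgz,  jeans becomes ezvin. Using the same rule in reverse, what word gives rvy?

wad

Compare letters: f→a is +21, l→g is +21, a→v is +21 — a constant shift. Each letter is shifted forward by 21 in the alphabet (a Caesar shift of +21).
Undoing it on rvy: r−21=w, v−21=a, y−21=d.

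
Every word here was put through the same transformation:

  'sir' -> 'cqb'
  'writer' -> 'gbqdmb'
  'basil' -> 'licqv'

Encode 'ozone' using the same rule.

The shift depends on letter class: consonant s→c is +10, but vowel i→q is +8. Two shifts are in play — +8 for a/e/i/o/u, +10 for every other letter.
On ozone: o(vowel)+8=w, z(cons)+10=j, o(vowel)+8=w, n(cons)+10=x, e(vowel)+8=m.

wjwxm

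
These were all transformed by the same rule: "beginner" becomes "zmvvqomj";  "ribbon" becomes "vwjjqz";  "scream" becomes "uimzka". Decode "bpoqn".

The output letters match the input read backwards, each shifted +8: beginner reversed is rennigeb. Two steps: reverse the string, then apply a Caesar shift of +8.
Undoing it on bpoqn: shift back: b−8=t, p−8=h, o−8=g, q−8=i, n−8=f → thgif; then reverse → fight.

fight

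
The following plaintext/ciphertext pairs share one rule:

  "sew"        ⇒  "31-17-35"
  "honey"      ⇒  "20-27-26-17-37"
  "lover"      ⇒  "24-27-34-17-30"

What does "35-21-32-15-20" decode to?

s is letter #19 and maps to 31: an offset of 12. The number is (letter's place in the alphabet, a=1) + 12.
Undoing it on 35-21-32-15-20: 35→(35−12)÷1=23=w, 21→(21−12)÷1=9=i, 32→(32−12)÷1=20=t, 15→(15−12)÷1=3=c, 20→(20−12)÷1=8=h.

witch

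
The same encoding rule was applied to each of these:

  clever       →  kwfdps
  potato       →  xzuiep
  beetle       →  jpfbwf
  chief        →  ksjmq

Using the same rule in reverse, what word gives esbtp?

whale

Shifts by position in clever: pos 0: c→k (+8), pos 1: l→w (+11), pos 2: e→f (+1), pos 3: v→d (+8), pos 4: e→p (+11), pos 5: r→s (+1) — repeating every 3. The shifts repeat in a cycle of length 3: positions 0,1,… shift by +8, +11, +1, then the pattern repeats.
Decoding esbtp: e−8=w, s−11=h, b−1=a, t−8=l, p−11=e.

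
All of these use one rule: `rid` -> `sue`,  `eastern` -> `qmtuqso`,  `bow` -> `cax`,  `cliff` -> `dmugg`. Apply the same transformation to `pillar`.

qummms

The shift depends on letter class: consonant r→s is +1, but vowel i→u is +12. Two shifts are in play — +12 for a/e/i/o/u, +1 for every other letter.
For pillar: p(cons)+1=q, i(vowel)+12=u, l(cons)+1=m, l(cons)+1=m, a(vowel)+12=m, r(cons)+1=s.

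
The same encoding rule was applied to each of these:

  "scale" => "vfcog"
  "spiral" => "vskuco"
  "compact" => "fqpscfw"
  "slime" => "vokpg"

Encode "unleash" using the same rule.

wqogcvk

The shift depends on letter class: consonant s→v is +3, but vowel a→c is +2. Vowels shift forward by 2 and consonants shift forward by 3.
For unleash: u(vowel)+2=w, n(cons)+3=q, l(cons)+3=o, e(vowel)+2=g, a(vowel)+2=c, s(cons)+3=v, h(cons)+3=k.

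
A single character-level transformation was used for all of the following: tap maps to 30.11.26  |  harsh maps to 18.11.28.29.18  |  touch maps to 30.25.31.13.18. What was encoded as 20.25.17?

t is letter #20 and maps to 30: an offset of 10. The number is (letter's place in the alphabet, a=1) + 10.
Decoding 20.25.17: 20→(20−10)÷1=10=j, 25→(25−10)÷1=15=o, 17→(17−10)÷1=7=g.

jog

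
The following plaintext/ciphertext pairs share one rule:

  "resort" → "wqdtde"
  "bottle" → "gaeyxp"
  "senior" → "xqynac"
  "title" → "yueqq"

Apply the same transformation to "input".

Shifts by position in resort: pos 0: r→w (+5), pos 1: e→q (+12), pos 2: s→d (+11), pos 3: o→t (+5), pos 4: r→d (+12), pos 5: t→e (+11) — repeating every 3. It's a Vigenère-style cipher with numeric key [5,12,11]: position i shifts by key[i mod 3].
On input: i+5=n, n+12=z, p+11=a, u+5=z, t+12=f.

nzazf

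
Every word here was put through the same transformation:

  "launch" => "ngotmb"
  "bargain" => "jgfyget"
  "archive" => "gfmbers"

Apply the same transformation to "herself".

bsfisnv

l(11)→n(13) and a(0)→g(6) fit y≡3x+6 (mod 26); the inverse of 3 mod 26 is 9. Each letter's alphabet position (a=0..z=25) is mapped through 3·x+6 mod 26 — an affine cipher.
Applying it to herself: h(7)→3·7+6≡1=b; e(4)→3·4+6≡18=s; r(17)→3·17+6≡5=f; s(18)→3·18+6≡8=i; e(4)→3·4+6≡18=s; l(11)→3·11+6≡13=n; f(5)→3·5+6≡21=v (all mod 26).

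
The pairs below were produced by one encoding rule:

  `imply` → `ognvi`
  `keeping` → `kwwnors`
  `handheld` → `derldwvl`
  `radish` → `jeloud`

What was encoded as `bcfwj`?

voter

i(8)→o(14) and m(12)→g(6) fit y≡11x+4 (mod 26); the inverse of 11 mod 26 is 19. Each letter's alphabet position (a=0..z=25) is mapped through 11·x+4 mod 26 — an affine cipher.
Undoing it on bcfwj: b(1)→19·(1−4)≡21=v; c(2)→19·(2−4)≡14=o; f(5)→19·(5−4)≡19=t; w(22)→19·(22−4)≡4=e; j(9)→19·(9−4)≡17=r (all mod 26).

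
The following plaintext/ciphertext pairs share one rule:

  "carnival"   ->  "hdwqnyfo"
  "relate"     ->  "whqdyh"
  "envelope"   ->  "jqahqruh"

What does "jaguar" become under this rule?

odlxfu

Shifts by position in carnival: pos 0: c→h (+5), pos 1: a→d (+3), pos 2: r→w (+5), pos 3: n→q (+3) — repeating every 2. It's a Vigenère-style cipher with numeric key [5,3]: position i shifts by key[i mod 2].
For jaguar: j+5=o, a+3=d, g+5=l, u+3=x, a+5=f, r+3=u.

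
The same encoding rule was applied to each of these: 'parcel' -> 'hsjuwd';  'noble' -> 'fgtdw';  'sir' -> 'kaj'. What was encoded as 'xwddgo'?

fellow

Compare letters: p→h is +18, a→s is +18, r→j is +18 — a constant shift. Every letter moves 18 places later in the alphabet, wrapping around z→a.
Reversing it on xwddgo: x−18=f, w−18=e, d−18=l, d−18=l, g−18=o, o−18=w.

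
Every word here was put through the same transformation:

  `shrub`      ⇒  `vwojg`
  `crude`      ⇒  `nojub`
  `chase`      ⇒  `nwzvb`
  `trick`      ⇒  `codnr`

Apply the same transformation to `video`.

s(18)→v(21) and h(7)→w(22) fit y≡7x+25 (mod 26); the inverse of 7 mod 26 is 15. Each letter's alphabet position (a=0..z=25) is mapped through 7·x+25 mod 26 — an affine cipher.
Applying it to video: v(21)→7·21+25≡16=q; i(8)→7·8+25≡3=d; d(3)→7·3+25≡20=u; e(4)→7·4+25≡1=b; o(14)→7·14+25≡19=t (all mod 26).

qdubt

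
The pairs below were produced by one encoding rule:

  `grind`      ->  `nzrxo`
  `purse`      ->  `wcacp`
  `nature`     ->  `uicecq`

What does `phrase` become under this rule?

In grind: g→n is +7, r→z is +8, i→r is +9, n→x is +10 — the shift increases by 1 each position. Each letter shifts forward by (position + 7), i.e. 7, 8, 9, … — the shift grows by one for each successive letter.
On phrase: p+7=w, h+8=p, r+9=a, a+10=k, s+11=d, e+12=q.

wpakdq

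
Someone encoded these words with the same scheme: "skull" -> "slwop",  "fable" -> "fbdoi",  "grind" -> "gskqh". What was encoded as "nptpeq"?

normal

In skull: s→s is +0, k→l is +1, u→w is +2, l→o is +3 — the shift increases by 1 each position. The shift increases by 1 at each position, starting from +0: 0, 1, 2, ….
Decoding nptpeq: n−0=n, p−1=o, t−2=r, p−3=m, e−4=a, q−5=l.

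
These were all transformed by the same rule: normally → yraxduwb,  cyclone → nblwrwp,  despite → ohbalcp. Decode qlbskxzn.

fishhook

It's a Vigenère-style cipher with numeric key [11,3,9]: position i shifts by key[i mod 3].
Decoding qlbskxzn: q−11=f, l−3=i, b−9=s, s−11=h, k−3=h, x−9=o, z−11=o, n−3=k.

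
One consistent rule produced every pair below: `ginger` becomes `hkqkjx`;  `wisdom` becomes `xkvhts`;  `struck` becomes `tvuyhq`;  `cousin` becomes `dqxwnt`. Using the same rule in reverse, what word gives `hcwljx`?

In ginger: g→h is +1, i→k is +2, n→q is +3, g→k is +4 — the shift increases by 1 each position. Each letter shifts forward by (position + 1), i.e. 1, 2, 3, … — the shift grows by one for each successive letter.
Undoing it on hcwljx: h−1=g, c−2=a, w−3=t, l−4=h, j−5=e, x−6=r.

gather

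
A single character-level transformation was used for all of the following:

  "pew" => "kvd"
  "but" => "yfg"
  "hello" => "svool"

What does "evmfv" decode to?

Each pair mirrors across the alphabet (p↔k, e↔v, w↔d): positions sum to 25. Each letter is replaced by its mirror in the alphabet: a↔z, b↔y, c↔x, and so on (the Atbash cipher).
Undoing it on evmfv: e↔v, v↔e, m↔n, f↔u, v↔e.

venue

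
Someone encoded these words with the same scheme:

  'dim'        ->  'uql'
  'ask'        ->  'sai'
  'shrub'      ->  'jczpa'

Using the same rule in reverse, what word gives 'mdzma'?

serve

Read the word backwards and shift each letter +8.
Reversing it on mdzma: shift back: m−8=e, d−8=v, z−8=r, m−8=e, a−8=s → evres; then reverse → serve.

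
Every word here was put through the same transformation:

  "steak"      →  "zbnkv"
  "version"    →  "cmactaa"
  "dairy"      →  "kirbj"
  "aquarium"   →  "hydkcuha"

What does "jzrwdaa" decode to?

crimson

In steak: s→z is +7, t→b is +8, e→n is +9, a→k is +10 — the shift increases by 1 each position. Letter i (0-indexed) is shifted by i+7, so successive shifts are 7, 8, 9, ….
Reversing it on jzrwdaa: j−7=c, z−8=r, r−9=i, w−10=m, d−11=s, a−12=o, a−13=n.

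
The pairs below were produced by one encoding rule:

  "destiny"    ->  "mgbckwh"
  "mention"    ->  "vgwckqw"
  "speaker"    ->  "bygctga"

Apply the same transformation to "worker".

fqatga

The shift depends on letter class: consonant d→m is +9, but vowel e→g is +2. Vowels shift forward by 2 and consonants shift forward by 9.
On worker: w(cons)+9=f, o(vowel)+2=q, r(cons)+9=a, k(cons)+9=t, e(vowel)+2=g, r(cons)+9=a.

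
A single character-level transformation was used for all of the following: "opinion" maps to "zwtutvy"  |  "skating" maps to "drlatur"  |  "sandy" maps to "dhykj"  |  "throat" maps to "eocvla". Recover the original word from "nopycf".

Shifts by position in opinion: pos 0: o→z (+11), pos 1: p→w (+7), pos 2: i→t (+11), pos 3: n→u (+7) — repeating every 2. The shifts repeat in a cycle of length 2: positions 0,1,… shift by +11, +7, then the pattern repeats.
Reversing it on nopycf: n−11=c, o−7=h, p−11=e, y−7=r, c−11=r, f−7=y.

cherry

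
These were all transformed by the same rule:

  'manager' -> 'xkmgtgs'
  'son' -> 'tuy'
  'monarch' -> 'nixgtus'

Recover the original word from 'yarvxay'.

surplus

The output letters match the input read backwards, each shifted +6: manager reversed is reganam. Read the word backwards and shift each letter +6.
Reversing it on yarvxay: shift back: y−6=s, a−6=u, r−6=l, v−6=p, x−6=r, a−6=u, y−6=s → sulprus; then reverse → surplus.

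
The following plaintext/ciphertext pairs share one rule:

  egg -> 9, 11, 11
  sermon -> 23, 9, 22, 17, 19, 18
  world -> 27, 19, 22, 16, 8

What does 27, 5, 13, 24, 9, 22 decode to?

e is letter #5 and maps to 9: an offset of 4. Letters become their 1-based position plus 4 (so a→5, b→6, …).
Undoing it on 27, 5, 13, 24, 9, 22: 27→(27−4)÷1=23=w, 5→(5−4)÷1=1=a, 13→(13−4)÷1=9=i, 24→(24−4)÷1=20=t, 9→(9−4)÷1=5=e, 22→(22−4)÷1=18=r.

waiter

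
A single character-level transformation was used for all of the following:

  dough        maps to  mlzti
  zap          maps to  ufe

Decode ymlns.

The output letters match the input read backwards, each shifted +5: dough reversed is hguod. Read the word backwards and shift each letter +5.
Decoding ymlns: shift back: y−5=t, m−5=h, l−5=g, n−5=i, s−5=n → thgin; then reverse → night.

night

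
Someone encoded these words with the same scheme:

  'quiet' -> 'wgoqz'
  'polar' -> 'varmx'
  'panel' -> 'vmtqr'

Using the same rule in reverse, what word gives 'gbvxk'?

Shifts by position in quiet: pos 0: q→w (+6), pos 1: u→g (+12), pos 2: i→o (+6), pos 3: e→q (+12) — repeating every 2. A repeating key of period 2 is used — shifts +6, +12 over and over.
Decoding gbvxk: g−6=a, b−12=p, v−6=p, x−12=l, k−6=e.

apple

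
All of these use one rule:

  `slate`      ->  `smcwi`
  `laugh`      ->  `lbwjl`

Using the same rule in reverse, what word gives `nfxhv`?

never

In slate: s→s is +0, l→m is +1, a→c is +2, t→w is +3 — the shift increases by 1 each position. Letter i (0-indexed) is shifted by i+0, so successive shifts are 0, 1, 2, ….
Undoing it on nfxhv: n−0=n, f−1=e, x−2=v, h−3=e, v−4=r.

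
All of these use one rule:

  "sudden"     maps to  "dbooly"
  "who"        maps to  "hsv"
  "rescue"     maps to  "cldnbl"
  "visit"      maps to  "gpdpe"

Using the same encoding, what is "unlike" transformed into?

bywpvl

The shift depends on letter class: consonant s→d is +11, but vowel u→b is +7. Two shifts are in play — +7 for a/e/i/o/u, +11 for every other letter.
For unlike: u(vowel)+7=b, n(cons)+11=y, l(cons)+11=w, i(vowel)+7=p, k(cons)+11=v, e(vowel)+7=l.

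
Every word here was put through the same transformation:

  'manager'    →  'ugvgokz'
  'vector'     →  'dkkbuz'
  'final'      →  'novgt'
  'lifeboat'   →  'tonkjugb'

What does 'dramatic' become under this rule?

lzgugbok

The shift depends on letter class: consonant m→u is +8, but vowel a→g is +6. Vowels shift forward by 6 and consonants shift forward by 8.
For dramatic: d(cons)+8=l, r(cons)+8=z, a(vowel)+6=g, m(cons)+8=u, a(vowel)+6=g, t(cons)+8=b, i(vowel)+6=o, c(cons)+8=k.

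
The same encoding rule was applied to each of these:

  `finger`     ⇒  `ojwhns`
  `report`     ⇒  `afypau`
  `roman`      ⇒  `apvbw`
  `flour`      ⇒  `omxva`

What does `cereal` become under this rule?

lfafjm

Shifts by position in finger: pos 0: f→o (+9), pos 1: i→j (+1), pos 2: n→w (+9), pos 3: g→h (+1) — repeating every 2. A repeating key of period 2 is used — shifts +9, +1 over and over.
On cereal: c+9=l, e+1=f, r+9=a, e+1=f, a+9=j, l+1=m.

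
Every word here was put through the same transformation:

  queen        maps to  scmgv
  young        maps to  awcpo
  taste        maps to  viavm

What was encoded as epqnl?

child

Shifts by position in queen: pos 0: q→s (+2), pos 1: u→c (+8), pos 2: e→m (+8), pos 3: e→g (+2), pos 4: n→v (+8) — repeating every 3. The shifts repeat in a cycle of length 3: positions 0,1,… shift by +2, +8, +8, then the pattern repeats.
Undoing it on epqnl: e−2=c, p−8=h, q−8=i, n−2=l, l−8=d.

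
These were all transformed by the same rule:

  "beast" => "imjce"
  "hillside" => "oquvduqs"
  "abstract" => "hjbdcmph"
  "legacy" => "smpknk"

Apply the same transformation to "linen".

sqwoy

In beast: b→i is +7, e→m is +8, a→j is +9, s→c is +10 — the shift increases by 1 each position. Letter i (0-indexed) is shifted by i+7, so successive shifts are 7, 8, 9, ….
Applying it to linen: l+7=s, i+8=q, n+9=w, e+10=o, n+11=y.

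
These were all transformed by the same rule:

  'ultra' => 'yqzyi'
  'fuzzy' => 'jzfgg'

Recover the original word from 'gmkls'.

In ultra: u→y is +4, l→q is +5, t→z is +6, r→y is +7 — the shift increases by 1 each position. Letter i (0-indexed) is shifted by i+4, so successive shifts are 4, 5, 6, ….
Decoding gmkls: g−4=c, m−5=h, k−6=e, l−7=e, s−8=k.

cheek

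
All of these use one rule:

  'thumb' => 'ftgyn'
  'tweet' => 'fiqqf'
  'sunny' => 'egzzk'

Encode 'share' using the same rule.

Compare letters: t→f is +12, h→t is +12, u→g is +12 — a constant shift. It's a constant shift of +12 (ROT12).
For share: s+12=e, h+12=t, a+12=m, r+12=d, e+12=q.

etmdq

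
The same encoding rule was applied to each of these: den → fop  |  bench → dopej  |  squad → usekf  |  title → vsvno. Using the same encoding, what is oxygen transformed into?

The shift depends on letter class: consonant d→f is +2, but vowel e→o is +10. Vowels shift forward by 10 and consonants shift forward by 2.
Applying it to oxygen: o(vowel)+10=y, x(cons)+2=z, y(cons)+2=a, g(cons)+2=i, e(vowel)+10=o, n(cons)+2=p.

yzaiop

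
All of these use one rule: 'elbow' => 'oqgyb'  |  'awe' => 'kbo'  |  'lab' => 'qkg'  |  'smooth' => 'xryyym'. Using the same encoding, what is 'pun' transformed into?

The shift depends on letter class: consonant l→q is +5, but vowel e→o is +10. Two shifts are in play — +10 for a/e/i/o/u, +5 for every other letter.
Applying it to pun: p(cons)+5=u, u(vowel)+10=e, n(cons)+5=s.

ues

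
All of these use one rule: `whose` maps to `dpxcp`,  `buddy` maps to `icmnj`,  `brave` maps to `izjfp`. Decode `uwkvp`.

In whose: w→d is +7, h→p is +8, o→x is +9, s→c is +10 — the shift increases by 1 each position. Each letter shifts forward by (position + 7), i.e. 7, 8, 9, … — the shift grows by one for each successive letter.
Decoding uwkvp: u−7=n, w−8=o, k−9=b, v−10=l, p−11=e.

noble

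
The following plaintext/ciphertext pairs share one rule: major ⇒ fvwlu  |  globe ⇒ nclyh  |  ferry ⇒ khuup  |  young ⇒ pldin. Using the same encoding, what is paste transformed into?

m(12)→f(5) and a(0)→v(21) fit y≡3x+21 (mod 26); the inverse of 3 mod 26 is 9. This is an affine cipher: with a=0,…,z=25, each position x becomes (3x+21) mod 26.
For paste: p(15)→3·15+21≡14=o; a(0)→3·0+21≡21=v; s(18)→3·18+21≡23=x; t(19)→3·19+21≡0=a; e(4)→3·4+21≡7=h (all mod 26).

ovxah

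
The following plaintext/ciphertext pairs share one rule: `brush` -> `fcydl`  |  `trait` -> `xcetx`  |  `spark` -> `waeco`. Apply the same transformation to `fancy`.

Shifts by position in brush: pos 0: b→f (+4), pos 1: r→c (+11), pos 2: u→y (+4), pos 3: s→d (+11) — repeating every 2. The shifts repeat in a cycle of length 2: positions 0,1,… shift by +4, +11, then the pattern repeats.
For fancy: f+4=j, a+11=l, n+4=r, c+11=n, y+4=c.

jlrnc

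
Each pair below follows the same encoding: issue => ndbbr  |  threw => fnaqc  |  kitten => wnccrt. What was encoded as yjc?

tap

The output letters match the input read backwards, each shifted +9: issue reversed is eussi. Read the word backwards and shift each letter +9.
Reversing it on yjc: shift back: y−9=p, j−9=a, c−9=t → pat; then reverse → tap.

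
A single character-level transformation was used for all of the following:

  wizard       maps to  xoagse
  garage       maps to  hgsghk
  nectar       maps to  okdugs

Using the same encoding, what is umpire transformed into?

The shift depends on letter class: consonant w→x is +1, but vowel i→o is +6. Two shifts are in play — +6 for a/e/i/o/u, +1 for every other letter.
Applying it to umpire: u(vowel)+6=a, m(cons)+1=n, p(cons)+1=q, i(vowel)+6=o, r(cons)+1=s, e(vowel)+6=k.

anqosk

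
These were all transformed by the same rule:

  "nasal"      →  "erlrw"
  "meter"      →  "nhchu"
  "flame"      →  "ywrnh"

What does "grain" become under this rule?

purxe

n(13)→e(4) and a(0)→r(17) fit y≡17x+17 (mod 26); the inverse of 17 mod 26 is 23. This is an affine cipher: with a=0,…,z=25, each position x becomes (17x+17) mod 26.
On grain: g(6)→17·6+17≡15=p; r(17)→17·17+17≡20=u; a(0)→17·0+17≡17=r; i(8)→17·8+17≡23=x; n(13)→17·13+17≡4=e (all mod 26).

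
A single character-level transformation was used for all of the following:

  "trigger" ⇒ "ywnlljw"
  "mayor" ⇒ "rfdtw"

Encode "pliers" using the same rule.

uqnjwx

This is a Caesar cipher with shift 5.
For pliers: p+5=u, l+5=q, i+5=n, e+5=j, r+5=w, s+5=x.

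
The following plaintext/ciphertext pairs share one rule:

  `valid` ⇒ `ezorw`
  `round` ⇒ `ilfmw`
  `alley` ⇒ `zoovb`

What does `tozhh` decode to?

glass

Each letter is replaced by its mirror in the alphabet: a↔z, b↔y, c↔x, and so on (the Atbash cipher).
Decoding tozhh: t↔g, o↔l, z↔a, h↔s, h↔s.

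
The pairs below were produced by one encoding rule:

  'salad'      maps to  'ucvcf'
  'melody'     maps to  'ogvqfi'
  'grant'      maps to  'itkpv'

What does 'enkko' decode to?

claim

Shifts by position in salad: pos 0: s→u (+2), pos 1: a→c (+2), pos 2: l→v (+10), pos 3: a→c (+2), pos 4: d→f (+2) — repeating every 3. A repeating key of period 3 is used — shifts +2, +2, +10 over and over.
Reversing it on enkko: e−2=c, n−2=l, k−10=a, k−2=i, o−2=m.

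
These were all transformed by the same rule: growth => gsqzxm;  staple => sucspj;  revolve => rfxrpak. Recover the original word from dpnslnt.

dolphin

In growth: g→g is +0, r→s is +1, o→q is +2, w→z is +3 — the shift increases by 1 each position. The shift increases by 1 at each position, starting from +0: 0, 1, 2, ….
Reversing it on dpnslnt: d−0=d, p−1=o, n−2=l, s−3=p, l−4=h, n−5=i, t−6=n.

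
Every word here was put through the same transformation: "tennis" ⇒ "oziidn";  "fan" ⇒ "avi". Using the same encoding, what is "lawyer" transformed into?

gvrtzm

Compare letters: t→o is +21, e→z is +21, n→i is +21 — a constant shift. Each letter is shifted forward by 21 in the alphabet (a Caesar shift of +21).
For lawyer: l+21=g, a+21=v, w+21=r, y+21=t, e+21=z, r+21=m.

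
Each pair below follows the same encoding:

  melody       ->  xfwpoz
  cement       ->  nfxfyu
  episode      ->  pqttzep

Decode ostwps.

Shifts by position in melody: pos 0: m→x (+11), pos 1: e→f (+1), pos 2: l→w (+11), pos 3: o→p (+1) — repeating every 2. A repeating key of period 2 is used — shifts +11, +1 over and over.
Undoing it on ostwps: o−11=d, s−1=r, t−11=i, w−1=v, p−11=e, s−1=r.

driver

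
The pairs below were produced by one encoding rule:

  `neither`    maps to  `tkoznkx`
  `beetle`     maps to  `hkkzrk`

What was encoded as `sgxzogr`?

Compare letters: n→t is +6, e→k is +6, i→o is +6 — a constant shift. Each letter is shifted forward by 6 in the alphabet (a Caesar shift of +6).
Decoding sgxzogr: s−6=m, g−6=a, x−6=r, z−6=t, o−6=i, g−6=a, r−6=l.

martial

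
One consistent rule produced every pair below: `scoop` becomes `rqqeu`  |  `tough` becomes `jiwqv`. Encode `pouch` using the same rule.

jewqr

The output letters match the input read backwards, each shifted +2: scoop reversed is poocs. The word is reversed, then every letter is shifted forward by 2.
On pouch: reverse → hcuop; then shift: h+2=j, c+2=e, u+2=w, o+2=q, p+2=r.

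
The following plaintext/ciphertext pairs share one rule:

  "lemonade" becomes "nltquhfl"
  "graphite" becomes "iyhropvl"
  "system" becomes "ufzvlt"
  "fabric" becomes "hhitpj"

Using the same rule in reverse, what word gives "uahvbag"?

Shifts by position in lemonade: pos 0: l→n (+2), pos 1: e→l (+7), pos 2: m→t (+7), pos 3: o→q (+2), pos 4: n→u (+7), pos 5: a→h (+7) — repeating every 3. It's a Vigenère-style cipher with numeric key [2,7,7]: position i shifts by key[i mod 3].
Undoing it on uahvbag: u−2=s, a−7=t, h−7=a, v−2=t, b−7=u, a−7=t, g−2=e.

statute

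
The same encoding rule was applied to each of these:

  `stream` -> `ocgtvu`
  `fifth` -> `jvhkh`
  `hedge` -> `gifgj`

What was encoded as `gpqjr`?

The output letters match the input read backwards, each shifted +2: stream reversed is maerts. The word is reversed, then every letter is shifted forward by 2.
Undoing it on gpqjr: shift back: g−2=e, p−2=n, q−2=o, j−2=h, r−2=p → enohp; then reverse → phone.

phone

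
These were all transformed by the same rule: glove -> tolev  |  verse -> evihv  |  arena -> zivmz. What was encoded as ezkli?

Each letter is replaced by its mirror in the alphabet: a↔z, b↔y, c↔x, and so on (the Atbash cipher).
Decoding ezkli: e↔v, z↔a, k↔p, l↔o, i↔r.

vapor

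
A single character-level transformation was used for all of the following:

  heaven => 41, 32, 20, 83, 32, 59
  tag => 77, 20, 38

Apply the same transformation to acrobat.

20, 26, 71, 62, 23, 20, 77

h(#8)→41 and e(#5)→32: differences scale by 3, so n = 3·pos + 17. Each letter becomes 3×(its alphabet position, a=1..z=26) + 17.
For acrobat: a=1→20, c=3→26, r=18→71, o=15→62, b=2→23, a=1→20, t=20→77.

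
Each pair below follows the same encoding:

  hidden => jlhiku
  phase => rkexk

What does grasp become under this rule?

iuexv

In hidden: h→j is +2, i→l is +3, d→h is +4, d→i is +5 — the shift increases by 1 each position. Letter i (0-indexed) is shifted by i+2, so successive shifts are 2, 3, 4, ….
For grasp: g+2=i, r+3=u, a+4=e, s+5=x, p+6=v.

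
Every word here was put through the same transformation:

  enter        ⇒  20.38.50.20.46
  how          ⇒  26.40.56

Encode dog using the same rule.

e(#5)→20 and n(#14)→38: differences scale by 2, so n = 2·pos + 10. Each letter becomes 2×(its alphabet position, a=1..z=26) + 10.
On dog: d=4→18, o=15→40, g=7→24.

18.40.24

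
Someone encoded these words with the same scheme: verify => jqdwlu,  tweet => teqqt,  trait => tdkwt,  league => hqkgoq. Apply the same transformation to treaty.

Each letter's alphabet position (a=0..z=25) is mapped through 21·x+10 mod 26 — an affine cipher.
Applying it to treaty: t(19)→21·19+10≡19=t; r(17)→21·17+10≡3=d; e(4)→21·4+10≡16=q; a(0)→21·0+10≡10=k; t(19)→21·19+10≡19=t; y(24)→21·24+10≡20=u (all mod 26).

tdqktu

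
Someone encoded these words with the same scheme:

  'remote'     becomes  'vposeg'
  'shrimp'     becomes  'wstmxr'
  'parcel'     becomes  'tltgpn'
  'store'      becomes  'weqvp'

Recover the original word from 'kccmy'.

It's a Vigenère-style cipher with numeric key [4,11,2]: position i shifts by key[i mod 3].
Reversing it on kccmy: k−4=g, c−11=r, c−2=a, m−4=i, y−11=n.

grain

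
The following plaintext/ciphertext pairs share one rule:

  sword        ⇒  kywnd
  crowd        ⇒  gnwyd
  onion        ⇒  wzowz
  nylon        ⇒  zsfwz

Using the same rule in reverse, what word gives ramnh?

Each letter's alphabet position (a=0..z=25) is mapped through 23·x+12 mod 26 — an affine cipher.
Decoding ramnh: r(17)→17·(17−12)≡7=h; a(0)→17·(0−12)≡4=e; m(12)→17·(12−12)≡0=a; n(13)→17·(13−12)≡17=r; h(7)→17·(7−12)≡19=t (all mod 26).

heart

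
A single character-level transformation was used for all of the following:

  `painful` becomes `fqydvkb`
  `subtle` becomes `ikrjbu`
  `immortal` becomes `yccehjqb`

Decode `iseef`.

Compare letters: p→f is +16, a→q is +16, i→y is +16 — a constant shift. Each letter is shifted forward by 16 in the alphabet (a Caesar shift of +16).
Decoding iseef: i−16=s, s−16=c, e−16=o, e−16=o, f−16=p.

scoop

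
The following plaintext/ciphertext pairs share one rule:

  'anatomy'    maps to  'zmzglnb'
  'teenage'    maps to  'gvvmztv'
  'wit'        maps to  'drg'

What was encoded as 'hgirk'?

Each letter is replaced by its mirror in the alphabet: a↔z, b↔y, c↔x, and so on (the Atbash cipher).
Undoing it on hgirk: h↔s, g↔t, i↔r, r↔i, k↔p.

strip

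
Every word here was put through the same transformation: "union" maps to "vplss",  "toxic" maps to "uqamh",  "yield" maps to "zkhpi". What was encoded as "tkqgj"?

In union: u→v is +1, n→p is +2, i→l is +3, o→s is +4 — the shift increases by 1 each position. The shift increases by 1 at each position, starting from +1: 1, 2, 3, ….
Reversing it on tkqgj: t−1=s, k−2=i, q−3=n, g−4=c, j−5=e.

since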